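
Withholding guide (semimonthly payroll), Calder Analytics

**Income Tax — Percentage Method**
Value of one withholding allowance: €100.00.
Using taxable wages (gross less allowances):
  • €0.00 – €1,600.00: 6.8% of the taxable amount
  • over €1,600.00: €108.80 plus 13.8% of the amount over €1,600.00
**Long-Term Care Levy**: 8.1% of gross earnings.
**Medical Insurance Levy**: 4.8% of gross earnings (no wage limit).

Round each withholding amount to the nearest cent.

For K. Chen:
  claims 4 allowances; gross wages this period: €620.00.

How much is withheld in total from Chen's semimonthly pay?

Income Tax: taxable = €620.00 − 4×€100.00 = €220.00
  6.8% × €220.00 = €14.96
Long-Term Care Levy: 8.1% × €620.00 = €50.22
Medical Insurance Levy: 4.8% × €620.00 = €29.76
Total: €14.96 + €50.22 + €29.76 = €94.94

€94.94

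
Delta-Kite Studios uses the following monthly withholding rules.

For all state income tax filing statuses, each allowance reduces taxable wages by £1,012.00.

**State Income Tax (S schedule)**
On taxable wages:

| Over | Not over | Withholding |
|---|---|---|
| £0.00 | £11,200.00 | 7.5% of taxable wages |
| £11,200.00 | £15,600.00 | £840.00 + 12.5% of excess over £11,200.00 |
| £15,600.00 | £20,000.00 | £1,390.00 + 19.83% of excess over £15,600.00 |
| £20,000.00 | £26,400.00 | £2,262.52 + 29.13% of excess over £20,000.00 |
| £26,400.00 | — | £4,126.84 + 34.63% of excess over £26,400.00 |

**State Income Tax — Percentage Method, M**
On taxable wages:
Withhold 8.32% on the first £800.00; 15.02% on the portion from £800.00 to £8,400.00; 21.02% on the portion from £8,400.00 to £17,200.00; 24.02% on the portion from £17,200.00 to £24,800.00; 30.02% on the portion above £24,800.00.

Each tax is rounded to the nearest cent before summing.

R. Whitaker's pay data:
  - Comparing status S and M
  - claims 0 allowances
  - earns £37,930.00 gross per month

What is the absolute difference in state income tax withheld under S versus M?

£705.31

State Income Tax (S): taxable = £37,930.00
  £4,126.84 + 34.63% × (£37,930.00 − £26,400.00) = £4,126.84 + 34.63% × £11,530.00 = £8,119.68
State Income Tax (M): taxable = £37,930.00
  £4,883.36 + 30.02% × (£37,930.00 − £24,800.00) = £4,883.36 + 30.02% × £13,130.00 = £8,824.99
Difference: |£8,119.68 − £8,824.99| = £705.31 (higher under M)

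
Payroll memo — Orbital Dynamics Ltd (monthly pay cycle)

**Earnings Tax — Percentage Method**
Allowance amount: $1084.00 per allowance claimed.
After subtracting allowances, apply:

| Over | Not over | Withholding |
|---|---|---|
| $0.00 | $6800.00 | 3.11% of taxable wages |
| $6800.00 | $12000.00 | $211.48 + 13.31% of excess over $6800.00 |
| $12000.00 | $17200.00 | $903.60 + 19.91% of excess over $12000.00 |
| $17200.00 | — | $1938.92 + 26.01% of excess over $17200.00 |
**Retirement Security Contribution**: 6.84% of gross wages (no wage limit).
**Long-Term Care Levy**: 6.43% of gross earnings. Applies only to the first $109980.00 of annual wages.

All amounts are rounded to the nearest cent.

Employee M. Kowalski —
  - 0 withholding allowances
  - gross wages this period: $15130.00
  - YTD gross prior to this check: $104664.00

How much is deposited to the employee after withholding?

$12226.51

Earnings Tax: taxable = $15130.00
  $903.60 + 19.91% × ($15130.00 − $12000.00) = $903.60 + 19.91% × $3130.00 = $1526.78
Retirement Security Contribution: 6.84% × $15130.00 = $1034.89
Long-Term Care Levy: cap $109980.00 − YTD $104664.00 = $5316.00 subject; 6.43% × $5316.00 = $341.82
Total withheld: $1526.78 + $1034.89 + $341.82 = $2903.49
Net pay: $15130.00 − $2903.49 = $12226.51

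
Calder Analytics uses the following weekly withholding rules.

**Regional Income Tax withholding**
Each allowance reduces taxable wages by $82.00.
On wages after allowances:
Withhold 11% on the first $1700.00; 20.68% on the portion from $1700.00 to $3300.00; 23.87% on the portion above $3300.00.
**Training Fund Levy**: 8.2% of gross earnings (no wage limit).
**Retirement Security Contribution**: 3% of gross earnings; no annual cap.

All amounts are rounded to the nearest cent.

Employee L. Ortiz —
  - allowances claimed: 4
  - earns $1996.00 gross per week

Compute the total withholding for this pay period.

$407.03

Regional Income Tax: taxable = $1996.00 − 4×$82.00 = $1668.00
  11% × $1668.00 = $183.48
Training Fund Levy: 8.2% × $1996.00 = $163.67
Retirement Security Contribution: 3% × $1996.00 = $59.88
Total: $183.48 + $163.67 + $59.88 = $407.03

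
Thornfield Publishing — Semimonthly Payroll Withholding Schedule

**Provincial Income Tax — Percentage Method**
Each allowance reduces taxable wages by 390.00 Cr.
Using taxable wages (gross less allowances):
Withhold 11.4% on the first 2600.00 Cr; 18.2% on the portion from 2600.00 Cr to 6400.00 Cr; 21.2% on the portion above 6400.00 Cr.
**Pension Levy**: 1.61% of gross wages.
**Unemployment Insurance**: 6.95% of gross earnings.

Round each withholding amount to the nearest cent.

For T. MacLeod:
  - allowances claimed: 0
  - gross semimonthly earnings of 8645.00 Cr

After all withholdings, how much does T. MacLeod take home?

Provincial Income Tax: taxable = 8645.00 Cr
  988.00 Cr + 21.2% × (8645.00 Cr − 6400.00 Cr) = 988.00 Cr + 21.2% × 2245.00 Cr = 1463.94 Cr
Pension Levy: 1.61% × 8645.00 Cr = 139.18 Cr
Unemployment Insurance: 6.95% × 8645.00 Cr = 600.83 Cr
Total withheld: 1463.94 Cr + 139.18 Cr + 600.83 Cr = 2203.95 Cr
Net pay: 8645.00 Cr − 2203.95 Cr = 6441.05 Cr

6441.05 Cr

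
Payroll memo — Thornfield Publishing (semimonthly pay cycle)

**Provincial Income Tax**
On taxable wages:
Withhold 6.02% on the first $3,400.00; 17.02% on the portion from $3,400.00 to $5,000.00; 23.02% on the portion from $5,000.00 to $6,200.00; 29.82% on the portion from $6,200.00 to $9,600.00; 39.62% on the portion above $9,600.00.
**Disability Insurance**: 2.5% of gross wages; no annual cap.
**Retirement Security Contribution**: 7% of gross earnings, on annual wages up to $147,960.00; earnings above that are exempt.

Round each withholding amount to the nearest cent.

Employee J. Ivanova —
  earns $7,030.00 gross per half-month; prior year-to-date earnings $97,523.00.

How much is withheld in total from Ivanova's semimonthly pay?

$1,668.60

Provincial Income Tax: taxable = $7,030.00
  $753.24 + 29.82% × ($7,030.00 − $6,200.00) = $753.24 + 29.82% × $830.00 = $1,000.75
Disability Insurance: 2.5% × $7,030.00 = $175.75
Retirement Security Contribution: 7% × $7,030.00 = $492.10
Total: $1,000.75 + $175.75 + $492.10 = $1,668.60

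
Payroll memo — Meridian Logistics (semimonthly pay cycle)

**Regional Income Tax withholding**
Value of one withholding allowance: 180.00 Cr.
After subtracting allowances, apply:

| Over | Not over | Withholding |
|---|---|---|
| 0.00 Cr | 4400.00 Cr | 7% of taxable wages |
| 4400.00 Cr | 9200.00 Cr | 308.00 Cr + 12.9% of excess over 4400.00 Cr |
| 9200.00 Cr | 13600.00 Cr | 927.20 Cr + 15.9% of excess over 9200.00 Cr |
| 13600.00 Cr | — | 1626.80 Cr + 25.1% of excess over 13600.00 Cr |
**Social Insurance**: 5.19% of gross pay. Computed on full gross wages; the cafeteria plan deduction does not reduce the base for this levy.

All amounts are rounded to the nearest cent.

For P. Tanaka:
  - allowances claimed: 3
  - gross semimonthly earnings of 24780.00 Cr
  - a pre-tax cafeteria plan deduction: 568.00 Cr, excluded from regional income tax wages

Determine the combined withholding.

5440.95 Cr

Regional Income Tax: taxable = 24780.00 Cr − 568.00 Cr − 3×180.00 Cr = 23672.00 Cr
  1626.80 Cr + 25.1% × (23672.00 Cr − 13600.00 Cr) = 1626.80 Cr + 25.1% × 10072.00 Cr = 4154.87 Cr
Social Insurance: 5.19% × 24780.00 Cr = 1286.08 Cr
Total: 4154.87 Cr + 1286.08 Cr = 5440.95 Cr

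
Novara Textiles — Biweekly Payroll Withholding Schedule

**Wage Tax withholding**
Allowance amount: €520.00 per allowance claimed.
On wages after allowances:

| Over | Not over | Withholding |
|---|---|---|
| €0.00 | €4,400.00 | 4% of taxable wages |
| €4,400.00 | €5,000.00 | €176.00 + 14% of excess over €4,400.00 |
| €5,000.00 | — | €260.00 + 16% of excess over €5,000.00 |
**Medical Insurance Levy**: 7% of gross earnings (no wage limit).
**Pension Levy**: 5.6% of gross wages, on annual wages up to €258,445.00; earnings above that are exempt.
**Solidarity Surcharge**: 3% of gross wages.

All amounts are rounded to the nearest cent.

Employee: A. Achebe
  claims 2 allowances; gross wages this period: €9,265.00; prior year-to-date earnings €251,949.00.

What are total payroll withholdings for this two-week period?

€2,066.28

Wage Tax: taxable = €9,265.00 − 2×€520.00 = €8,225.00
  €260.00 + 16% × (€8,225.00 − €5,000.00) = €260.00 + 16% × €3,225.00 = €776.00
Medical Insurance Levy: 7% × €9,265.00 = €648.55
Pension Levy: cap €258,445.00 − YTD €251,949.00 = €6,496.00 subject; 5.6% × €6,496.00 = €363.78
Solidarity Surcharge: 3% × €9,265.00 = €277.95
Total: €776.00 + €648.55 + €363.78 + €277.95 = €2,066.28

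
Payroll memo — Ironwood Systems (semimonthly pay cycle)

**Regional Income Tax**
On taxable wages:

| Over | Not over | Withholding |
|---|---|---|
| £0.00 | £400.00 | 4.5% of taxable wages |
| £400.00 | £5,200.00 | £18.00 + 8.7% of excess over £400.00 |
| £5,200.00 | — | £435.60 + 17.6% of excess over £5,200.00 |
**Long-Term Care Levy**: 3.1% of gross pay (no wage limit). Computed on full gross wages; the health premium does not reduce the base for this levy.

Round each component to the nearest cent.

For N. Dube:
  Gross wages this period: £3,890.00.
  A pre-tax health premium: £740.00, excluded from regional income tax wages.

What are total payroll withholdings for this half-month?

£377.84

Regional Income Tax: taxable = £3,890.00 − £740.00 = £3,150.00
  £18.00 + 8.7% × (£3,150.00 − £400.00) = £18.00 + 8.7% × £2,750.00 = £257.25
Long-Term Care Levy: 3.1% × £3,890.00 = £120.59
Total: £257.25 + £120.59 = £377.84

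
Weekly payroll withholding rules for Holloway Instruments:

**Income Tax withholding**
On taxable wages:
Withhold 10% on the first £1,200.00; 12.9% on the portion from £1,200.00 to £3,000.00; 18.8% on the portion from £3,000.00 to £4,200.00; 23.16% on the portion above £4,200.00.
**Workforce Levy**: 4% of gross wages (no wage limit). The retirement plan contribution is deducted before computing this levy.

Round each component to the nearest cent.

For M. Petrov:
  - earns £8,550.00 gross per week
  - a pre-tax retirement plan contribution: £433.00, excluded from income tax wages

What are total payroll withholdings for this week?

£1,809.66

Income Tax: taxable = £8,550.00 − £433.00 = £8,117.00
  £577.80 + 23.16% × (£8,117.00 − £4,200.00) = £577.80 + 23.16% × £3,917.00 = £1,484.98
Workforce Levy: 4% × £8,117.00 = £324.68
Total: £1,484.98 + £324.68 = £1,809.66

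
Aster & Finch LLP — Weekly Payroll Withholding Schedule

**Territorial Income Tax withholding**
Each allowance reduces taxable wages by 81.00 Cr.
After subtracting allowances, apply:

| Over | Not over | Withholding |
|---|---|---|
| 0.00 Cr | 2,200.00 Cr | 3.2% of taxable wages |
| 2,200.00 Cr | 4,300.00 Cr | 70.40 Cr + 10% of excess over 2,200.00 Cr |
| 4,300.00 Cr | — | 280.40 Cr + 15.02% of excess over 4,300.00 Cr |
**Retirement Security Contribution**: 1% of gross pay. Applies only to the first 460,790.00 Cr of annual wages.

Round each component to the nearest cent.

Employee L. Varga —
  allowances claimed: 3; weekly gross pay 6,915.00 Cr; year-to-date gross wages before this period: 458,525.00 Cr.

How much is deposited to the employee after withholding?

6,255.68 Cr

Territorial Income Tax: taxable = 6,915.00 Cr − 3×81.00 Cr = 6,672.00 Cr
  280.40 Cr + 15.02% × (6,672.00 Cr − 4,300.00 Cr) = 280.40 Cr + 15.02% × 2,372.00 Cr = 636.67 Cr
Retirement Security Contribution: cap 460,790.00 Cr − YTD 458,525.00 Cr = 2,265.00 Cr subject; 1% × 2,265.00 Cr = 22.65 Cr
Total withheld: 636.67 Cr + 22.65 Cr = 659.32 Cr
Net pay: 6,915.00 Cr − 659.32 Cr = 6,255.68 Cr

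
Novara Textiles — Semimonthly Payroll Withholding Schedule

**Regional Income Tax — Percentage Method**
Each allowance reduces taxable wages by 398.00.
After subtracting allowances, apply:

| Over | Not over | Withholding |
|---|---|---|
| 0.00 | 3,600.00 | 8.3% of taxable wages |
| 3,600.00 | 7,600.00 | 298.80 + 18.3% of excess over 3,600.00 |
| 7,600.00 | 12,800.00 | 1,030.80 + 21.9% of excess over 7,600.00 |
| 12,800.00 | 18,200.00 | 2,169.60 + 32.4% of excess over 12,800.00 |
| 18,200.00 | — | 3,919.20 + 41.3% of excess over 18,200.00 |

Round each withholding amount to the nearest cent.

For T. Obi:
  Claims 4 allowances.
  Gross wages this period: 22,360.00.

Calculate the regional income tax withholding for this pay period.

Regional Income Tax: taxable = 22,360.00 − 4×398.00 = 20,768.00
  3,919.20 + 41.3% × (20,768.00 − 18,200.00) = 3,919.20 + 41.3% × 2,568.00 = 4,979.78

4,979.78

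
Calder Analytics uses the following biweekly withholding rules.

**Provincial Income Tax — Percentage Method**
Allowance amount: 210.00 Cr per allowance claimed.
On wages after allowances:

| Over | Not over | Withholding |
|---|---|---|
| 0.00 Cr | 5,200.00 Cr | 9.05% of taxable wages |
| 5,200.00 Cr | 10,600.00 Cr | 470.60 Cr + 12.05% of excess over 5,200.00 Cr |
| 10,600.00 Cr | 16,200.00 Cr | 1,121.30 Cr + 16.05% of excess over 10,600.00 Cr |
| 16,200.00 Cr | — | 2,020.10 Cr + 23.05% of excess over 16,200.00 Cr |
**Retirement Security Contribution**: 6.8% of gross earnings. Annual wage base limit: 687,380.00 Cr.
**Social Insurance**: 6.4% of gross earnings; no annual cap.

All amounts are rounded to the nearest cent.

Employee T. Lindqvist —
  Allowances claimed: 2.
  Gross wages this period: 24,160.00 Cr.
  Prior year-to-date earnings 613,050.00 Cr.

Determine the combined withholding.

6,947.19 Cr

Provincial Income Tax: taxable = 24,160.00 Cr − 2×210.00 Cr = 23,740.00 Cr
  2,020.10 Cr + 23.05% × (23,740.00 Cr − 16,200.00 Cr) = 2,020.10 Cr + 23.05% × 7,540.00 Cr = 3,758.07 Cr
Retirement Security Contribution: 6.8% × 24,160.00 Cr = 1,642.88 Cr
Social Insurance: 6.4% × 24,160.00 Cr = 1,546.24 Cr
Total: 3,758.07 Cr + 1,642.88 Cr + 1,546.24 Cr = 6,947.19 Cr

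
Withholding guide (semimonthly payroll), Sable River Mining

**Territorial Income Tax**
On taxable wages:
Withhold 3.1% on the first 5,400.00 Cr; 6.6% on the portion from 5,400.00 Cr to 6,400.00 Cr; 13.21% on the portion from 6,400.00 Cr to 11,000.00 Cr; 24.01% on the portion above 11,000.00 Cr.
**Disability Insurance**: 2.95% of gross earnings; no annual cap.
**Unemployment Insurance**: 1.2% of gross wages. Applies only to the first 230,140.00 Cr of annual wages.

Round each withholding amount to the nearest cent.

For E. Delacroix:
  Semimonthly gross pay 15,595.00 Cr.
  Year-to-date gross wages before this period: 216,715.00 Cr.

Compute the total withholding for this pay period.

Territorial Income Tax: taxable = 15,595.00 Cr
  841.06 Cr + 24.01% × (15,595.00 Cr − 11,000.00 Cr) = 841.06 Cr + 24.01% × 4,595.00 Cr = 1,944.32 Cr
Disability Insurance: 2.95% × 15,595.00 Cr = 460.05 Cr
Unemployment Insurance: cap 230,140.00 Cr − YTD 216,715.00 Cr = 13,425.00 Cr subject; 1.2% × 13,425.00 Cr = 161.10 Cr
Total: 1,944.32 Cr + 460.05 Cr + 161.10 Cr = 2,565.47 Cr

2,565.47 Cr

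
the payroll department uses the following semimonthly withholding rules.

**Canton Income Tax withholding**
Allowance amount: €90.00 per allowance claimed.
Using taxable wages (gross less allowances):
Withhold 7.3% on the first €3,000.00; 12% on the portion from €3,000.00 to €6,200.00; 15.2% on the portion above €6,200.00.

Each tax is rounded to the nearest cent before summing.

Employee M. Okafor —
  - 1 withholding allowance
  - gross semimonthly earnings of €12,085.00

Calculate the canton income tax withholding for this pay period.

€1,483.84

Canton Income Tax: taxable = €12,085.00 − 1×€90.00 = €11,995.00
  €603.00 + 15.2% × (€11,995.00 − €6,200.00) = €603.00 + 15.2% × €5,795.00 = €1,483.84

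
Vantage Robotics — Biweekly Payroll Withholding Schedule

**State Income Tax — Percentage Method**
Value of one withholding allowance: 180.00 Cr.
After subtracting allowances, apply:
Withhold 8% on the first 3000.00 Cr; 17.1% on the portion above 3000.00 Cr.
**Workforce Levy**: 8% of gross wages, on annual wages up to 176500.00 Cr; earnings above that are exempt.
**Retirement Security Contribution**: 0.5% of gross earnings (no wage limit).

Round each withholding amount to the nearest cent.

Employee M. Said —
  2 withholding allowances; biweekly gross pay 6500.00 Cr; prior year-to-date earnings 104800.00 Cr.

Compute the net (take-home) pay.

5170.56 Cr

State Income Tax: taxable = 6500.00 Cr − 2×180.00 Cr = 6140.00 Cr
  240.00 Cr + 17.1% × (6140.00 Cr − 3000.00 Cr) = 240.00 Cr + 17.1% × 3140.00 Cr = 776.94 Cr
Workforce Levy: 8% × 6500.00 Cr = 520.00 Cr
Retirement Security Contribution: 0.5% × 6500.00 Cr = 32.50 Cr
Total withheld: 776.94 Cr + 520.00 Cr + 32.50 Cr = 1329.44 Cr
Net pay: 6500.00 Cr − 1329.44 Cr = 5170.56 Cr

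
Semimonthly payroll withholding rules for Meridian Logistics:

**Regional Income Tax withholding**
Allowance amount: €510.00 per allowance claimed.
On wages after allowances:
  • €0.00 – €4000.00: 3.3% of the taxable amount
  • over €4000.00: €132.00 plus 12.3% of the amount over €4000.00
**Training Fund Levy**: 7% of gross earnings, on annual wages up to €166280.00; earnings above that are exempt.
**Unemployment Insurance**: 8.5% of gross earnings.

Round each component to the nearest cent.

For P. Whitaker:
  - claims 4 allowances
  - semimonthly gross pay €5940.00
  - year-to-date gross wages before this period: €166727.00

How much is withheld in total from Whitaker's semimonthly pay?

Regional Income Tax: taxable = €5940.00 − 4×€510.00 = €3900.00
  3.3% × €3900.00 = €128.70
Training Fund Levy: YTD €166727.00 ≥ cap €166280.00 → €0.00
Unemployment Insurance: 8.5% × €5940.00 = €504.90
Total: €128.70 + €0.00 + €504.90 = €633.60

€633.60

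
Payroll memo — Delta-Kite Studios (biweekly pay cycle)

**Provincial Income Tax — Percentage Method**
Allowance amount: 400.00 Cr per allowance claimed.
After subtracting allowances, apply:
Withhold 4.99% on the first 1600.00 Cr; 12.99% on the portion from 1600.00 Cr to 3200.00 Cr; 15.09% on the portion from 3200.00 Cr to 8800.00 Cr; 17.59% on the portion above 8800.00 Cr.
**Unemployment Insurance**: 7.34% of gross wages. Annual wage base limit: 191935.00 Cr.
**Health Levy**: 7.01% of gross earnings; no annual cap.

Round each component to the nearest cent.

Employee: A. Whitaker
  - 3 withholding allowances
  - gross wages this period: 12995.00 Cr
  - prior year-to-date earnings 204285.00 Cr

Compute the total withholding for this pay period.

2570.49 Cr

Provincial Income Tax: taxable = 12995.00 Cr − 3×400.00 Cr = 11795.00 Cr
  1132.72 Cr + 17.59% × (11795.00 Cr − 8800.00 Cr) = 1132.72 Cr + 17.59% × 2995.00 Cr = 1659.54 Cr
Unemployment Insurance: YTD 204285.00 Cr ≥ cap 191935.00 Cr → 0.00 Cr
Health Levy: 7.01% × 12995.00 Cr = 910.95 Cr
Total: 1659.54 Cr + 0.00 Cr + 910.95 Cr = 2570.49 Cr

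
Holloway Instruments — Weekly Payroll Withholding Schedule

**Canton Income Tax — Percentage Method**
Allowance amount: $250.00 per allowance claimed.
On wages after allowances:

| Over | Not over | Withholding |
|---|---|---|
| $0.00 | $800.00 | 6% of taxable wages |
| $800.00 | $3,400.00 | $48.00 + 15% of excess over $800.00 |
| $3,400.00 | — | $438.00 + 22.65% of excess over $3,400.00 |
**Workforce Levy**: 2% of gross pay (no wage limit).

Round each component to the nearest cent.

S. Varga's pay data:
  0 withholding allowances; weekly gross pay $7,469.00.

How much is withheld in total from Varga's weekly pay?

$1,509.01

Canton Income Tax: taxable = $7,469.00
  $438.00 + 22.65% × ($7,469.00 − $3,400.00) = $438.00 + 22.65% × $4,069.00 = $1,359.63
Workforce Levy: 2% × $7,469.00 = $149.38
Total: $1,359.63 + $149.38 = $1,509.01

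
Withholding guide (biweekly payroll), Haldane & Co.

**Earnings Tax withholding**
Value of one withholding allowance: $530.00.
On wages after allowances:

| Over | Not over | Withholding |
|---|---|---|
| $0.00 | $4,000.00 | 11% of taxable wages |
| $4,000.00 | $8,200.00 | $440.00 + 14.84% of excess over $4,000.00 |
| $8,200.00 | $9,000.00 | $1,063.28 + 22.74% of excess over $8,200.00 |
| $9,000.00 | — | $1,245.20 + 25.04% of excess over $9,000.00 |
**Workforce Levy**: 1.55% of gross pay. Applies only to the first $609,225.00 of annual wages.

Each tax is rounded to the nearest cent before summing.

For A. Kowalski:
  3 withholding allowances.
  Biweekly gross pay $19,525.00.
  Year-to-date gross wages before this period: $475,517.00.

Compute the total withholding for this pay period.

$3,785.16

Earnings Tax: taxable = $19,525.00 − 3×$530.00 = $17,935.00
  $1,245.20 + 25.04% × ($17,935.00 − $9,000.00) = $1,245.20 + 25.04% × $8,935.00 = $3,482.52
Workforce Levy: 1.55% × $19,525.00 = $302.64
Total: $3,482.52 + $302.64 = $3,785.16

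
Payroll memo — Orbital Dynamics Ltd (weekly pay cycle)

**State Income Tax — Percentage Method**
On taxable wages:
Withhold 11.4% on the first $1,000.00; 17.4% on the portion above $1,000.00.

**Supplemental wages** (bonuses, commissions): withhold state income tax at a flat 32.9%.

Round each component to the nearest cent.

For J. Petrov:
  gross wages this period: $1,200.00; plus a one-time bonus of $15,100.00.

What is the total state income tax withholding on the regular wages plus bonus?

State Income Tax: taxable = $1,200.00
  $114.00 + 17.4% × ($1,200.00 − $1,000.00) = $114.00 + 17.4% × $200.00 = $148.80
Supplemental (32.9% flat on bonus): 32.9% × $15,100.00 = $4,967.90
Total state income tax: $148.80 + $4,967.90 = $5,116.70

$5,116.70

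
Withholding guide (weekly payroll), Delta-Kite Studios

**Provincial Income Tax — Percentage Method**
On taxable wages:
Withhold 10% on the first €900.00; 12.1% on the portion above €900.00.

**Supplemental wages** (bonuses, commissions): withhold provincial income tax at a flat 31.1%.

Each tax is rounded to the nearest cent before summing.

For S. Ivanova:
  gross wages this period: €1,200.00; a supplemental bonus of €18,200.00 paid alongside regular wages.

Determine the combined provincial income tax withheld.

€5,786.50

Provincial Income Tax: taxable = €1,200.00
  €90.00 + 12.1% × (€1,200.00 − €900.00) = €90.00 + 12.1% × €300.00 = €126.30
Supplemental (31.1% flat on bonus): 31.1% × €18,200.00 = €5,660.20
Total provincial income tax: €126.30 + €5,660.20 = €5,786.50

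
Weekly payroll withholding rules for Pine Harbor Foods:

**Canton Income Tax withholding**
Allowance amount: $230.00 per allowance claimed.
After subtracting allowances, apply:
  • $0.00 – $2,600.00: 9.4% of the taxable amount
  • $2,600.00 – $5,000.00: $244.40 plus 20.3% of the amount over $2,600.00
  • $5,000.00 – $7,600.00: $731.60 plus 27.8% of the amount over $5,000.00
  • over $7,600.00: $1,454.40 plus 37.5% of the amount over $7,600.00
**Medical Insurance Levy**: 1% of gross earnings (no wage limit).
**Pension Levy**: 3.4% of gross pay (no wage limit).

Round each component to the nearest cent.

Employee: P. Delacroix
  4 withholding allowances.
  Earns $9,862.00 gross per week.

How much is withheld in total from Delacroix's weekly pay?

$2,391.58

Canton Income Tax: taxable = $9,862.00 − 4×$230.00 = $8,942.00
  $1,454.40 + 37.5% × ($8,942.00 − $7,600.00) = $1,454.40 + 37.5% × $1,342.00 = $1,957.65
Medical Insurance Levy: 1% × $9,862.00 = $98.62
Pension Levy: 3.4% × $9,862.00 = $335.31
Total: $1,957.65 + $98.62 + $335.31 = $2,391.58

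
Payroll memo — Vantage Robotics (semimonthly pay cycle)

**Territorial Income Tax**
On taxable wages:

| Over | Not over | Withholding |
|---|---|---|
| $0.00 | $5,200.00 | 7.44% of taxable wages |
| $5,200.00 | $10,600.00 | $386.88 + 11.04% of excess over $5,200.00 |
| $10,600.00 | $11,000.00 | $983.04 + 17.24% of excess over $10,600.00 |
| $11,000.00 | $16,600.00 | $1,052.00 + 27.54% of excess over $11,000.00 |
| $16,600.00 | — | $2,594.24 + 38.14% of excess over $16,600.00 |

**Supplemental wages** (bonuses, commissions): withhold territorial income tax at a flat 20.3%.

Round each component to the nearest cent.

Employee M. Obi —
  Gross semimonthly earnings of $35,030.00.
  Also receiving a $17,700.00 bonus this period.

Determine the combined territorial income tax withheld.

$13,216.54

Territorial Income Tax: taxable = $35,030.00
  $2,594.24 + 38.14% × ($35,030.00 − $16,600.00) = $2,594.24 + 38.14% × $18,430.00 = $9,623.44
Supplemental (20.3% flat on bonus): 20.3% × $17,700.00 = $3,593.10
Total territorial income tax: $9,623.44 + $3,593.10 = $13,216.54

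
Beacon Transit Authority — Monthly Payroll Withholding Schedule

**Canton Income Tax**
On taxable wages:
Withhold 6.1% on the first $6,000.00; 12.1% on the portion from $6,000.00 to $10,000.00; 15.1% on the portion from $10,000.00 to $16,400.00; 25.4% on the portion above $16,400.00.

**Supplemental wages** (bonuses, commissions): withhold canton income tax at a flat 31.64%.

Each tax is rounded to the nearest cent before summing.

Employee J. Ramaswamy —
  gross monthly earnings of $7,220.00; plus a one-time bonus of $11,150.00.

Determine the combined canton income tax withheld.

$4,041.48

Canton Income Tax: taxable = $7,220.00
  $366.00 + 12.1% × ($7,220.00 − $6,000.00) = $366.00 + 12.1% × $1,220.00 = $513.62
Supplemental (31.64% flat on bonus): 31.64% × $11,150.00 = $3,527.86
Total canton income tax: $513.62 + $3,527.86 = $4,041.48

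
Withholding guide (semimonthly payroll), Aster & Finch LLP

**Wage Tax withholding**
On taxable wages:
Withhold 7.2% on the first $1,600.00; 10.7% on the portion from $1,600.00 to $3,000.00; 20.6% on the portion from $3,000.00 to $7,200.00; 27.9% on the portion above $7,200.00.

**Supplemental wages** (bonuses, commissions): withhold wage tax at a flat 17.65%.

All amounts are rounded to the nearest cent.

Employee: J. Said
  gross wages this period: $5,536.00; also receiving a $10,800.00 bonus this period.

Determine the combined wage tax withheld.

$2,693.62

Wage Tax: taxable = $5,536.00
  $265.00 + 20.6% × ($5,536.00 − $3,000.00) = $265.00 + 20.6% × $2,536.00 = $787.42
Supplemental (17.65% flat on bonus): 17.65% × $10,800.00 = $1,906.20
Total wage tax: $787.42 + $1,906.20 = $2,693.62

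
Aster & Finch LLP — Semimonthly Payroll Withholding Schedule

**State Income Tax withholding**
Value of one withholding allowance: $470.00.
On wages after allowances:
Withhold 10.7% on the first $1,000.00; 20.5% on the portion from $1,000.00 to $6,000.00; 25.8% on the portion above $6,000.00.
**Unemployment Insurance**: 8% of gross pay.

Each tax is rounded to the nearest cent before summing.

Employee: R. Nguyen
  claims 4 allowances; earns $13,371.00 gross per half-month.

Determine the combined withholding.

$3,618.36

State Income Tax: taxable = $13,371.00 − 4×$470.00 = $11,491.00
  $1,132.00 + 25.8% × ($11,491.00 − $6,000.00) = $1,132.00 + 25.8% × $5,491.00 = $2,548.68
Unemployment Insurance: 8% × $13,371.00 = $1,069.68
Total: $2,548.68 + $1,069.68 = $3,618.36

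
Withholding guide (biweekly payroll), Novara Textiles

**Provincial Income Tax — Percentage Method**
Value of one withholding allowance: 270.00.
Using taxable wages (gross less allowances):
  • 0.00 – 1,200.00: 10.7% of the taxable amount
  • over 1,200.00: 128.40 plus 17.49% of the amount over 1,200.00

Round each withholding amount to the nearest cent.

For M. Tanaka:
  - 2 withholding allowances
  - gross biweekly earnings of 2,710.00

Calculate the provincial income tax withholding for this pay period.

298.05

Provincial Income Tax: taxable = 2,710.00 − 2×270.00 = 2,170.00
  128.40 + 17.49% × (2,170.00 − 1,200.00) = 128.40 + 17.49% × 970.00 = 298.05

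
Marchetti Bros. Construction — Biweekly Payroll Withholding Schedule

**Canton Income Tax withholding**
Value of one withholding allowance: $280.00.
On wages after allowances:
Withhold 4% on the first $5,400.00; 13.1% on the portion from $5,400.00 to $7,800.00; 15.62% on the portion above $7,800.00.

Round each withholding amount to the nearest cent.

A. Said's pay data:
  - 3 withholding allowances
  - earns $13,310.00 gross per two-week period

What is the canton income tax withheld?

$1,259.85

Canton Income Tax: taxable = $13,310.00 − 3×$280.00 = $12,470.00
  $530.40 + 15.62% × ($12,470.00 − $7,800.00) = $530.40 + 15.62% × $4,670.00 = $1,259.85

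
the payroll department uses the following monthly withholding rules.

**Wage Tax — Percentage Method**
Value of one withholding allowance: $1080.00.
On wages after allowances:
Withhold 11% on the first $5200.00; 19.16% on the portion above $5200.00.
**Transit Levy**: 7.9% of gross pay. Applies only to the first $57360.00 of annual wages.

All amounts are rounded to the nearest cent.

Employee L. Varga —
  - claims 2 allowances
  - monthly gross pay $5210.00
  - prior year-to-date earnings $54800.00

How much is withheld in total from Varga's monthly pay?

Wage Tax: taxable = $5210.00 − 2×$1080.00 = $3050.00
  11% × $3050.00 = $335.50
Transit Levy: cap $57360.00 − YTD $54800.00 = $2560.00 subject; 7.9% × $2560.00 = $202.24
Total: $335.50 + $202.24 = $537.74

$537.74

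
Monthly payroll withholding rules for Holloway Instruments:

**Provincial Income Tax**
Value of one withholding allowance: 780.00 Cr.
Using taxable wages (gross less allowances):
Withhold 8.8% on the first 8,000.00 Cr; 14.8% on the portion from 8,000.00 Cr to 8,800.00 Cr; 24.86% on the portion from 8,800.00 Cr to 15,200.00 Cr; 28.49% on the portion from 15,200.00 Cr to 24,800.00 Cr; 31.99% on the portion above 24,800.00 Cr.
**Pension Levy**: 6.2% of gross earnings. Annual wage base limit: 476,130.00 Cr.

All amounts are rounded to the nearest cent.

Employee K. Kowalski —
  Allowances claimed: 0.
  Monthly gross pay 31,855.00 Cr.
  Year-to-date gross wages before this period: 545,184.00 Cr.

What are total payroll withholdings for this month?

7,405.37 Cr

Provincial Income Tax: taxable = 31,855.00 Cr
  5,148.48 Cr + 31.99% × (31,855.00 Cr − 24,800.00 Cr) = 5,148.48 Cr + 31.99% × 7,055.00 Cr = 7,405.37 Cr
Pension Levy: YTD 545,184.00 Cr ≥ cap 476,130.00 Cr → 0.00 Cr
Total: 7,405.37 Cr + 0.00 Cr = 7,405.37 Cr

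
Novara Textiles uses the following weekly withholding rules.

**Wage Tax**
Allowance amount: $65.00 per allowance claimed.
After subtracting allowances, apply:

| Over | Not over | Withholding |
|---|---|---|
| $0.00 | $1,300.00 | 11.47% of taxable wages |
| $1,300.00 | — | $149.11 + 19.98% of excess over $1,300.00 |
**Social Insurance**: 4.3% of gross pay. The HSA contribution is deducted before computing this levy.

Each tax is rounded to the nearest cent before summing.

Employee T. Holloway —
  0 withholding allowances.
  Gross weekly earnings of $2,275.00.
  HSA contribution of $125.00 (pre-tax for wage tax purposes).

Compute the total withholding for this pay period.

$411.39

Wage Tax: taxable = $2,275.00 − $125.00 = $2,150.00
  $149.11 + 19.98% × ($2,150.00 − $1,300.00) = $149.11 + 19.98% × $850.00 = $318.94
Social Insurance: 4.3% × $2,150.00 = $92.45
Total: $318.94 + $92.45 = $411.39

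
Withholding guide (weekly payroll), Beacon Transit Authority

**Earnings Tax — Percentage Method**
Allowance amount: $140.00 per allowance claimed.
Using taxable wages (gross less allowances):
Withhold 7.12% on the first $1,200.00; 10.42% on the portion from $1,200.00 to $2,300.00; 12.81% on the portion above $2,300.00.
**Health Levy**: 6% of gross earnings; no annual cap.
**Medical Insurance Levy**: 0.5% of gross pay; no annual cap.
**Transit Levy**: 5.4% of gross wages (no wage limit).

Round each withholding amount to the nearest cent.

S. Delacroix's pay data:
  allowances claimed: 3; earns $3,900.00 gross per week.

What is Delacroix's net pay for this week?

Earnings Tax: taxable = $3,900.00 − 3×$140.00 = $3,480.00
  $200.06 + 12.81% × ($3,480.00 − $2,300.00) = $200.06 + 12.81% × $1,180.00 = $351.22
Health Levy: 6% × $3,900.00 = $234.00
Medical Insurance Levy: 0.5% × $3,900.00 = $19.50
Transit Levy: 5.4% × $3,900.00 = $210.60
Total withheld: $351.22 + $234.00 + $19.50 + $210.60 = $815.32
Net pay: $3,900.00 − $815.32 = $3,084.68

$3,084.68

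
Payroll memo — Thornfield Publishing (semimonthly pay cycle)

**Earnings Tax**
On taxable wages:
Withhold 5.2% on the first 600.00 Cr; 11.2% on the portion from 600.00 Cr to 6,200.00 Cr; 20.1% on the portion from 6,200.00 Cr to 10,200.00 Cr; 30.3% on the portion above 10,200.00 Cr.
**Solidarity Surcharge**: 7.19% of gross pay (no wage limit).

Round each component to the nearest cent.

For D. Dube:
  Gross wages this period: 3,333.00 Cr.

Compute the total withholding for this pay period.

576.94 Cr

Earnings Tax: taxable = 3,333.00 Cr
  31.20 Cr + 11.2% × (3,333.00 Cr − 600.00 Cr) = 31.20 Cr + 11.2% × 2,733.00 Cr = 337.30 Cr
Solidarity Surcharge: 7.19% × 3,333.00 Cr = 239.64 Cr
Total: 337.30 Cr + 239.64 Cr = 576.94 Cr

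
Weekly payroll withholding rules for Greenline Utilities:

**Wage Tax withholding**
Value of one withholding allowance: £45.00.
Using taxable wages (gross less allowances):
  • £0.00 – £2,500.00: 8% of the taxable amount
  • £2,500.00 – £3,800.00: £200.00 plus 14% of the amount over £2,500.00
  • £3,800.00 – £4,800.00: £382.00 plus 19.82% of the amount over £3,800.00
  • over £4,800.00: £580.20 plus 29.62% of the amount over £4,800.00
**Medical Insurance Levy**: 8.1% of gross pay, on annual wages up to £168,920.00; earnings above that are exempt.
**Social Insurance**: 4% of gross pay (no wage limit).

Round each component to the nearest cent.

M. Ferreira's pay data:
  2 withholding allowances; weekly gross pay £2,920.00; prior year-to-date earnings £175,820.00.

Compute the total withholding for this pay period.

£363.00

Wage Tax: taxable = £2,920.00 − 2×£45.00 = £2,830.00
  £200.00 + 14% × (£2,830.00 − £2,500.00) = £200.00 + 14% × £330.00 = £246.20
Medical Insurance Levy: YTD £175,820.00 ≥ cap £168,920.00 → £0.00
Social Insurance: 4% × £2,920.00 = £116.80
Total: £246.20 + £0.00 + £116.80 = £363.00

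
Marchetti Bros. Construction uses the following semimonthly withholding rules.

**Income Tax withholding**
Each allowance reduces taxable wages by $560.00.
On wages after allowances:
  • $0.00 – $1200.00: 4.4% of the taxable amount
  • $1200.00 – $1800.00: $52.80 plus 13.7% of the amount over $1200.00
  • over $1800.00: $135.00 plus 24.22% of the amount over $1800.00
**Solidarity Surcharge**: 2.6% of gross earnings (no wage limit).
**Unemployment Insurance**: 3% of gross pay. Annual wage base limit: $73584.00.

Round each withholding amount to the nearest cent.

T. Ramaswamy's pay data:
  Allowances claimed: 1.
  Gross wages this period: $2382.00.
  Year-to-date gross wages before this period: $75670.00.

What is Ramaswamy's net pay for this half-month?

Income Tax: taxable = $2382.00 − 1×$560.00 = $1822.00
  $135.00 + 24.22% × ($1822.00 − $1800.00) = $135.00 + 24.22% × $22.00 = $140.33
Solidarity Surcharge: 2.6% × $2382.00 = $61.93
Unemployment Insurance: YTD $75670.00 ≥ cap $73584.00 → $0.00
Total withheld: $140.33 + $61.93 + $0.00 = $202.26
Net pay: $2382.00 − $202.26 = $2179.74

$2179.74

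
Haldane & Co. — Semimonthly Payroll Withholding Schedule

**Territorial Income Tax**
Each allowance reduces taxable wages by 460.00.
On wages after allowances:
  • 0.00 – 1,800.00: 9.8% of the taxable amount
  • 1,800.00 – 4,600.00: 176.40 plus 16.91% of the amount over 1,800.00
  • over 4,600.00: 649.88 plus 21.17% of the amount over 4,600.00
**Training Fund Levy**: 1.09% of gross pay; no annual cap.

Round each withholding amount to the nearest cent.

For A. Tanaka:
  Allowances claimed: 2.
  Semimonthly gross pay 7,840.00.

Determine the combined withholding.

1,226.48

Territorial Income Tax: taxable = 7,840.00 − 2×460.00 = 6,920.00
  649.88 + 21.17% × (6,920.00 − 4,600.00) = 649.88 + 21.17% × 2,320.00 = 1,141.02
Training Fund Levy: 1.09% × 7,840.00 = 85.46
Total: 1,141.02 + 85.46 = 1,226.48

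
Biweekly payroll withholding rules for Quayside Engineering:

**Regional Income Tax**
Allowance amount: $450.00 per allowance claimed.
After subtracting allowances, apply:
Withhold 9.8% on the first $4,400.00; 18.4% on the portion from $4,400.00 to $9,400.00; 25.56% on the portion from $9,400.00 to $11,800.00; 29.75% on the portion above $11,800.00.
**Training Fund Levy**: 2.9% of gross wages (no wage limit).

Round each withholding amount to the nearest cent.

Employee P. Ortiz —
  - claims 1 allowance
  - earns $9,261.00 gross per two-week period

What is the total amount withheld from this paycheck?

$1,511.39

Regional Income Tax: taxable = $9,261.00 − 1×$450.00 = $8,811.00
  $431.20 + 18.4% × ($8,811.00 − $4,400.00) = $431.20 + 18.4% × $4,411.00 = $1,242.82
Training Fund Levy: 2.9% × $9,261.00 = $268.57
Total: $1,242.82 + $268.57 = $1,511.39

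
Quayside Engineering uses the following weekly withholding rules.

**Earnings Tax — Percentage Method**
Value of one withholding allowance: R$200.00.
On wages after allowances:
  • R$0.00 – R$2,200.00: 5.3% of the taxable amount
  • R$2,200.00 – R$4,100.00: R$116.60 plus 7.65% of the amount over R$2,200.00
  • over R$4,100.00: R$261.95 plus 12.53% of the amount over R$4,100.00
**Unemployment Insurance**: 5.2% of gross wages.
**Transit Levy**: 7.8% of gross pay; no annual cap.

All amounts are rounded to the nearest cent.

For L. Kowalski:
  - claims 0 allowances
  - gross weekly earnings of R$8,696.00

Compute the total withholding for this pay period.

Earnings Tax: taxable = R$8,696.00
  R$261.95 + 12.53% × (R$8,696.00 − R$4,100.00) = R$261.95 + 12.53% × R$4,596.00 = R$837.83
Unemployment Insurance: 5.2% × R$8,696.00 = R$452.19
Transit Levy: 7.8% × R$8,696.00 = R$678.29
Total: R$837.83 + R$452.19 + R$678.29 = R$1,968.31

R$1,968.31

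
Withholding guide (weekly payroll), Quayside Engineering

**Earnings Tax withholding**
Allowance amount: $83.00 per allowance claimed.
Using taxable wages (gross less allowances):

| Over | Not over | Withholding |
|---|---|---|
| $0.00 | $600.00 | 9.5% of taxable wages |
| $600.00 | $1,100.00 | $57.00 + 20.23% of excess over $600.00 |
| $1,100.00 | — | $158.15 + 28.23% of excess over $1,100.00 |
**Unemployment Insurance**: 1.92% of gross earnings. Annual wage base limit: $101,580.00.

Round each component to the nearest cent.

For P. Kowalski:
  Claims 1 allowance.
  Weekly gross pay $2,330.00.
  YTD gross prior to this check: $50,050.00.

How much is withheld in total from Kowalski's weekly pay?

$526.69

Earnings Tax: taxable = $2,330.00 − 1×$83.00 = $2,247.00
  $158.15 + 28.23% × ($2,247.00 − $1,100.00) = $158.15 + 28.23% × $1,147.00 = $481.95
Unemployment Insurance: 1.92% × $2,330.00 = $44.74
Total: $481.95 + $44.74 = $526.69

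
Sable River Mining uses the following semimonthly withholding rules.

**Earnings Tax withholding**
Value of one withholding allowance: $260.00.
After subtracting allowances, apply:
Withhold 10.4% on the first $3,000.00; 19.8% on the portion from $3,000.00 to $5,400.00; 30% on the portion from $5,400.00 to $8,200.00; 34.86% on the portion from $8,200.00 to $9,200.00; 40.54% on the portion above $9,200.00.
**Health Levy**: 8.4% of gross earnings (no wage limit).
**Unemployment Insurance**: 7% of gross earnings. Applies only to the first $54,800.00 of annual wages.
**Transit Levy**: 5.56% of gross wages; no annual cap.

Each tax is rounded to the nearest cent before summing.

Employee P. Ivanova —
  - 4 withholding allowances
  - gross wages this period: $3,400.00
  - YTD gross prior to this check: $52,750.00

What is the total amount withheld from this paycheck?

Earnings Tax: taxable = $3,400.00 − 4×$260.00 = $2,360.00
  10.4% × $2,360.00 = $245.44
Health Levy: 8.4% × $3,400.00 = $285.60
Unemployment Insurance: cap $54,800.00 − YTD $52,750.00 = $2,050.00 subject; 7% × $2,050.00 = $143.50
Transit Levy: 5.56% × $3,400.00 = $189.04
Total: $245.44 + $285.60 + $143.50 + $189.04 = $863.58

$863.58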